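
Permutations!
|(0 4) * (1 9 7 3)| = 4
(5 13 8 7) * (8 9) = (5 13 9 8 7) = [0, 1, 2, 3, 4, 13, 6, 5, 7, 8, 10, 11, 12, 9]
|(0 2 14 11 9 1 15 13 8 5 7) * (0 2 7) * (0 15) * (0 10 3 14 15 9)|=13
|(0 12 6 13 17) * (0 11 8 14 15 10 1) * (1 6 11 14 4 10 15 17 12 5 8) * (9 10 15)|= |(0 5 8 4 15 9 10 6 13 12 11 1)(14 17)|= 12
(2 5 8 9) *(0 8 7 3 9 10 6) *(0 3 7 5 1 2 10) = (0 8)(1 2)(3 9 10 6) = [8, 2, 1, 9, 4, 5, 3, 7, 0, 10, 6]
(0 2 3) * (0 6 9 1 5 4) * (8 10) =(0 2 3 6 9 1 5 4)(8 10) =[2, 5, 3, 6, 0, 4, 9, 7, 10, 1, 8]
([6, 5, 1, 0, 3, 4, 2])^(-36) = [3, 2, 6, 4, 5, 1, 0]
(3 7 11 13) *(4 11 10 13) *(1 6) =[0, 6, 2, 7, 11, 5, 1, 10, 8, 9, 13, 4, 12, 3] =(1 6)(3 7 10 13)(4 11)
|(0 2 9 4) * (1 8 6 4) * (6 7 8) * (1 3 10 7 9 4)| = |(0 2 4)(1 6)(3 10 7 8 9)| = 30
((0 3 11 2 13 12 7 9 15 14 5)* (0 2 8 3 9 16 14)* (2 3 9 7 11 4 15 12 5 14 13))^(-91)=(0 3 16 15 5 7 4 13)(8 9 12 11)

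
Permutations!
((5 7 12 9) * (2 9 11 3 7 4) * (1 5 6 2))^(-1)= ((1 5 4)(2 9 6)(3 7 12 11))^(-1)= (1 4 5)(2 6 9)(3 11 12 7)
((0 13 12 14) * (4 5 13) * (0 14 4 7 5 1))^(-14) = (14)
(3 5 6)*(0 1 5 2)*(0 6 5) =(0 1)(2 6 3) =[1, 0, 6, 2, 4, 5, 3]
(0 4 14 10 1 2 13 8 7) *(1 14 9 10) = (0 4 9 10 14 1 2 13 8 7) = [4, 2, 13, 3, 9, 5, 6, 0, 7, 10, 14, 11, 12, 8, 1]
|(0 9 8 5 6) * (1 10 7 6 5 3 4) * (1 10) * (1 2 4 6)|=5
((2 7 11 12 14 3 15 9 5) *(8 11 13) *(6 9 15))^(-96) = ((15)(2 7 13 8 11 12 14 3 6 9 5))^(-96) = (15)(2 8 14 9 7 11 3 5 13 12 6)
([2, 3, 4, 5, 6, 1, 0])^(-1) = [6, 5, 0, 1, 2, 3, 4]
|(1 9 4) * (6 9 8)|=5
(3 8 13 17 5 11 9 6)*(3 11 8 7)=(3 7)(5 8 13 17)(6 11 9)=[0, 1, 2, 7, 4, 8, 11, 3, 13, 6, 10, 9, 12, 17, 14, 15, 16, 5]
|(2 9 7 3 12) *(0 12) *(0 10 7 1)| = 15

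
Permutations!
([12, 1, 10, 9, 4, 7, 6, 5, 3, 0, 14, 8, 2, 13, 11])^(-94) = [11, 1, 3, 10, 4, 5, 6, 7, 2, 14, 9, 12, 8, 13, 0]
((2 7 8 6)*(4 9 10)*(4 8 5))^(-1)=((2 7 5 4 9 10 8 6))^(-1)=(2 6 8 10 9 4 5 7)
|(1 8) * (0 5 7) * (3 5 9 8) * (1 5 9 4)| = 8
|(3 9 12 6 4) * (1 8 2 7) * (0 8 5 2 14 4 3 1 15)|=|(0 8 14 4 1 5 2 7 15)(3 9 12 6)|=36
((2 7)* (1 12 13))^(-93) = ((1 12 13)(2 7))^(-93) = (13)(2 7)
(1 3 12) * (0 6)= (0 6)(1 3 12)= [6, 3, 2, 12, 4, 5, 0, 7, 8, 9, 10, 11, 1]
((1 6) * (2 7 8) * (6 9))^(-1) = ((1 9 6)(2 7 8))^(-1) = (1 6 9)(2 8 7)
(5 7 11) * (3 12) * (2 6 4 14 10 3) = (2 6 4 14 10 3 12)(5 7 11) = [0, 1, 6, 12, 14, 7, 4, 11, 8, 9, 3, 5, 2, 13, 10]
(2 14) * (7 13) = (2 14)(7 13) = [0, 1, 14, 3, 4, 5, 6, 13, 8, 9, 10, 11, 12, 7, 2]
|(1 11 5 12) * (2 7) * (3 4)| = 4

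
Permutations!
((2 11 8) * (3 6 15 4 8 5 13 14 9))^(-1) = ((2 11 5 13 14 9 3 6 15 4 8))^(-1) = (2 8 4 15 6 3 9 14 13 5 11)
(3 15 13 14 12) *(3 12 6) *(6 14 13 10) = (3 15 10 6) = [0, 1, 2, 15, 4, 5, 3, 7, 8, 9, 6, 11, 12, 13, 14, 10]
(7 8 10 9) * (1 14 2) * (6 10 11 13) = [0, 14, 1, 3, 4, 5, 10, 8, 11, 7, 9, 13, 12, 6, 2] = (1 14 2)(6 10 9 7 8 11 13)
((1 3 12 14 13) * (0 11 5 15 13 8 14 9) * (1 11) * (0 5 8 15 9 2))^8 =(0 12 1 2 3)(8 13 14 11 15)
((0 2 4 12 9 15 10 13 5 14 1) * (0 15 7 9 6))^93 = ((0 2 4 12 6)(1 15 10 13 5 14)(7 9))^93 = (0 12 2 6 4)(1 13)(5 15)(7 9)(10 14)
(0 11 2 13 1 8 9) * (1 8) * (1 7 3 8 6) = (0 11 2 13 6 1 7 3 8 9) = [11, 7, 13, 8, 4, 5, 1, 3, 9, 0, 10, 2, 12, 6]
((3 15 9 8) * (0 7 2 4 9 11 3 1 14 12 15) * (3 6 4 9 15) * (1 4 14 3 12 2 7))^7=((0 1 3)(2 9 8 4 15 11 6 14))^7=(0 1 3)(2 14 6 11 15 4 8 9)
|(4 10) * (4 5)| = 3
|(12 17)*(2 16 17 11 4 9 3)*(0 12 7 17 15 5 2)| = 12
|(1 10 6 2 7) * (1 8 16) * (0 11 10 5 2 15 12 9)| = 42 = |(0 11 10 6 15 12 9)(1 5 2 7 8 16)|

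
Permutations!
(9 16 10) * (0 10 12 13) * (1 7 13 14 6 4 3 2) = (0 10 9 16 12 14 6 4 3 2 1 7 13) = [10, 7, 1, 2, 3, 5, 4, 13, 8, 16, 9, 11, 14, 0, 6, 15, 12]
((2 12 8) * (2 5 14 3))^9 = (2 5)(3 8)(12 14) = ((2 12 8 5 14 3))^9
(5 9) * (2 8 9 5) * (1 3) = [0, 3, 8, 1, 4, 5, 6, 7, 9, 2] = (1 3)(2 8 9)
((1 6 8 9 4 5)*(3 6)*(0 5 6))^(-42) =((0 5 1 3)(4 6 8 9))^(-42) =(0 1)(3 5)(4 8)(6 9)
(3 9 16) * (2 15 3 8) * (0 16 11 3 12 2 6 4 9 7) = (0 16 8 6 4 9 11 3 7)(2 15 12) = [16, 1, 15, 7, 9, 5, 4, 0, 6, 11, 10, 3, 2, 13, 14, 12, 8]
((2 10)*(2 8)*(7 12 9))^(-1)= (2 8 10)(7 9 12)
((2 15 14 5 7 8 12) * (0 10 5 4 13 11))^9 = (0 4 2 7)(5 11 14 12)(8 10 13 15)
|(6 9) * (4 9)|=3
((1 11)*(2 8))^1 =(1 11)(2 8)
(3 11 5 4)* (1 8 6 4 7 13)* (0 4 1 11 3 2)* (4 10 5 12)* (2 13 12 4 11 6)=(0 10 5 7 12 11 4 13 6 1 8 2)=[10, 8, 0, 3, 13, 7, 1, 12, 2, 9, 5, 4, 11, 6]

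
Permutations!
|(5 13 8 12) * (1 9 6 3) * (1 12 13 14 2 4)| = 18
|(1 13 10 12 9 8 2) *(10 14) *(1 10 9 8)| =4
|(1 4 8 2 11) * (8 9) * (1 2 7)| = |(1 4 9 8 7)(2 11)| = 10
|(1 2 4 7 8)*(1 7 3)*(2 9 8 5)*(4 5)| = 6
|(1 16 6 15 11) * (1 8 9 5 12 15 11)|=9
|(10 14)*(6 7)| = |(6 7)(10 14)| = 2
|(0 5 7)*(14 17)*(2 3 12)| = |(0 5 7)(2 3 12)(14 17)| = 6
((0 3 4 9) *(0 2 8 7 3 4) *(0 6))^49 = (0 4 9 2 8 7 3 6)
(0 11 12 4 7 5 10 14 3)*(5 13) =[11, 1, 2, 0, 7, 10, 6, 13, 8, 9, 14, 12, 4, 5, 3] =(0 11 12 4 7 13 5 10 14 3)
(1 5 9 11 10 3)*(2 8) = [0, 5, 8, 1, 4, 9, 6, 7, 2, 11, 3, 10] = (1 5 9 11 10 3)(2 8)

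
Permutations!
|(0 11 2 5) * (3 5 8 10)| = |(0 11 2 8 10 3 5)| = 7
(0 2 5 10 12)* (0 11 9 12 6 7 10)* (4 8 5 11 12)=(12)(0 2 11 9 4 8 5)(6 7 10)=[2, 1, 11, 3, 8, 0, 7, 10, 5, 4, 6, 9, 12]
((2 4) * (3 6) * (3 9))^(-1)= (2 4)(3 9 6)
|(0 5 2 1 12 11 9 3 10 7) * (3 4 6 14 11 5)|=20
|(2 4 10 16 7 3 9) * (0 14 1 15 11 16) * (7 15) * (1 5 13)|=|(0 14 5 13 1 7 3 9 2 4 10)(11 16 15)|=33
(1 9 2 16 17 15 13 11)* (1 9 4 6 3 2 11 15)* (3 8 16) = (1 4 6 8 16 17)(2 3)(9 11)(13 15) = [0, 4, 3, 2, 6, 5, 8, 7, 16, 11, 10, 9, 12, 15, 14, 13, 17, 1]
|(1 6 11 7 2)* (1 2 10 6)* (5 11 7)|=|(5 11)(6 7 10)|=6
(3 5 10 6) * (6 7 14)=[0, 1, 2, 5, 4, 10, 3, 14, 8, 9, 7, 11, 12, 13, 6]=(3 5 10 7 14 6)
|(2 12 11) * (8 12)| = 4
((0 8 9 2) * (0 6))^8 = (0 2 8 6 9)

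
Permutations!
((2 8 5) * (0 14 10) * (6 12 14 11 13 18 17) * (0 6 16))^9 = ((0 11 13 18 17 16)(2 8 5)(6 12 14 10))^9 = (0 18)(6 12 14 10)(11 17)(13 16)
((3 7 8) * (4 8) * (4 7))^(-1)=((3 4 8))^(-1)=(3 8 4)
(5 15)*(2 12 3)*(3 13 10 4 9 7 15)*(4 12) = (2 4 9 7 15 5 3)(10 12 13) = [0, 1, 4, 2, 9, 3, 6, 15, 8, 7, 12, 11, 13, 10, 14, 5]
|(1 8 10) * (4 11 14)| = 3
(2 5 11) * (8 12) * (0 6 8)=(0 6 8 12)(2 5 11)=[6, 1, 5, 3, 4, 11, 8, 7, 12, 9, 10, 2, 0]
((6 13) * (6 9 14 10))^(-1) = ((6 13 9 14 10))^(-1) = (6 10 14 9 13)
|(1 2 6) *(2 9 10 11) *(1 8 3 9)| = |(2 6 8 3 9 10 11)| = 7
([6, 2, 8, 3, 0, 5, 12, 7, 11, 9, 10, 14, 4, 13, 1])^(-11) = [6, 14, 1, 3, 0, 5, 12, 7, 2, 9, 10, 8, 4, 13, 11]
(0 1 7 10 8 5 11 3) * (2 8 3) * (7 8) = [1, 8, 7, 0, 4, 11, 6, 10, 5, 9, 3, 2] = (0 1 8 5 11 2 7 10 3)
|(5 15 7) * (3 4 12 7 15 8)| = |(15)(3 4 12 7 5 8)| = 6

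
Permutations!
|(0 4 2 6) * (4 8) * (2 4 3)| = 5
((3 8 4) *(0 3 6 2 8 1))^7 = ((0 3 1)(2 8 4 6))^7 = (0 3 1)(2 6 4 8)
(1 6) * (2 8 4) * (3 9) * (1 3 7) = (1 6 3 9 7)(2 8 4) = [0, 6, 8, 9, 2, 5, 3, 1, 4, 7]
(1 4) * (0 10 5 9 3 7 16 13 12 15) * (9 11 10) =(0 9 3 7 16 13 12 15)(1 4)(5 11 10) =[9, 4, 2, 7, 1, 11, 6, 16, 8, 3, 5, 10, 15, 12, 14, 0, 13]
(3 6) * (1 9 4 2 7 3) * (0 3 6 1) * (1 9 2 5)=[3, 2, 7, 9, 5, 1, 0, 6, 8, 4]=(0 3 9 4 5 1 2 7 6)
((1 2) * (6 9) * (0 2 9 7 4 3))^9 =(0 2 1 9 6 7 4 3)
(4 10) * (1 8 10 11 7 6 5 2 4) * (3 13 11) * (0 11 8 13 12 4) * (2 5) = (0 11 7 6 2)(1 13 8 10)(3 12 4) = [11, 13, 0, 12, 3, 5, 2, 6, 10, 9, 1, 7, 4, 8]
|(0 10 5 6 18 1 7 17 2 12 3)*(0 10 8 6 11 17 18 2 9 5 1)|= |(0 8 6 2 12 3 10 1 7 18)(5 11 17 9)|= 20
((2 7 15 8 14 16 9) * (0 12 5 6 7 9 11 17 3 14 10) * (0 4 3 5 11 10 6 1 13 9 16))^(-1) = (0 14 3 4 10 16 2 9 13 1 5 17 11 12)(6 8 15 7)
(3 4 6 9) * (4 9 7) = [0, 1, 2, 9, 6, 5, 7, 4, 8, 3] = (3 9)(4 6 7)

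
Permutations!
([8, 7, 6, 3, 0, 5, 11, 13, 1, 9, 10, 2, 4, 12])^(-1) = [4, 8, 11, 3, 12, 5, 2, 1, 0, 9, 10, 6, 13, 7]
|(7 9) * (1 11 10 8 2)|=|(1 11 10 8 2)(7 9)|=10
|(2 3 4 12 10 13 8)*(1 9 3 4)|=6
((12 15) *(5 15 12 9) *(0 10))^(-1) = (0 10)(5 9 15)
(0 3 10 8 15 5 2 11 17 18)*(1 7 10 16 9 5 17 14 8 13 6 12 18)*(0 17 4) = (0 3 16 9 5 2 11 14 8 15 4)(1 7 10 13 6 12 18 17) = [3, 7, 11, 16, 0, 2, 12, 10, 15, 5, 13, 14, 18, 6, 8, 4, 9, 1, 17]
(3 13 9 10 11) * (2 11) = [0, 1, 11, 13, 4, 5, 6, 7, 8, 10, 2, 3, 12, 9] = (2 11 3 13 9 10)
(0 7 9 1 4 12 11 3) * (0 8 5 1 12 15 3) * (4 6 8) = (0 7 9 12 11)(1 6 8 5)(3 4 15) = [7, 6, 2, 4, 15, 1, 8, 9, 5, 12, 10, 0, 11, 13, 14, 3]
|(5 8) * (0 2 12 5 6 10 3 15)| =9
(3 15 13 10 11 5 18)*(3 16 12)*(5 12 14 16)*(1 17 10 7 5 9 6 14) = (1 17 10 11 12 3 15 13 7 5 18 9 6 14 16) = [0, 17, 2, 15, 4, 18, 14, 5, 8, 6, 11, 12, 3, 7, 16, 13, 1, 10, 9]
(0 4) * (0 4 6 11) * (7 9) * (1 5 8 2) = (0 6 11)(1 5 8 2)(7 9) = [6, 5, 1, 3, 4, 8, 11, 9, 2, 7, 10, 0]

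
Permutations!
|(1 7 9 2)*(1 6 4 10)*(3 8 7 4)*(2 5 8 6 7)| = 30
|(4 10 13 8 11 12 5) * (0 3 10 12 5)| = 9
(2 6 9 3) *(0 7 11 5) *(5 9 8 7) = [5, 1, 6, 2, 4, 0, 8, 11, 7, 3, 10, 9] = (0 5)(2 6 8 7 11 9 3)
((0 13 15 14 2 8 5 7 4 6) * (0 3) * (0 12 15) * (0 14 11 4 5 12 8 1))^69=((0 13 14 2 1)(3 8 12 15 11 4 6)(5 7))^69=(0 1 2 14 13)(3 6 4 11 15 12 8)(5 7)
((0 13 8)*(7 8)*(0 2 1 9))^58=((0 13 7 8 2 1 9))^58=(0 7 2 9 13 8 1)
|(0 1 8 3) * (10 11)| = 4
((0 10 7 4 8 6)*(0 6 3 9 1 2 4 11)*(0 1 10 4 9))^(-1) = (0 3 8 4)(1 11 7 10 9 2)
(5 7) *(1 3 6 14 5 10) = (1 3 6 14 5 7 10) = [0, 3, 2, 6, 4, 7, 14, 10, 8, 9, 1, 11, 12, 13, 5]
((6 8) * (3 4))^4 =((3 4)(6 8))^4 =(8)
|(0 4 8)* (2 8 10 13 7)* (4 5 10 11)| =14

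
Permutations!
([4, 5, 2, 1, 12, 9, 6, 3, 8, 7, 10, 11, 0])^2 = (0 12 4)(1 9 3 5 7)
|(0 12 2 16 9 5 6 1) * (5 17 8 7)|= 11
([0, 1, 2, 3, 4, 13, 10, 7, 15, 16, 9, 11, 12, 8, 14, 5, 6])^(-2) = [0, 1, 2, 3, 4, 8, 9, 7, 5, 6, 16, 11, 12, 15, 14, 13, 10]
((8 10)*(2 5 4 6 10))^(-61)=((2 5 4 6 10 8))^(-61)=(2 8 10 6 4 5)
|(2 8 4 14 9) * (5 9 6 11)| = 8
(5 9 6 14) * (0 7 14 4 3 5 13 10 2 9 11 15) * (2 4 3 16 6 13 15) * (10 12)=[7, 1, 9, 5, 16, 11, 3, 14, 8, 13, 4, 2, 10, 12, 15, 0, 6]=(0 7 14 15)(2 9 13 12 10 4 16 6 3 5 11)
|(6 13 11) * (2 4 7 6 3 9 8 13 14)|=5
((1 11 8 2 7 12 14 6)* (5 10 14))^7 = ((1 11 8 2 7 12 5 10 14 6))^7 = (1 10 7 11 14 12 8 6 5 2)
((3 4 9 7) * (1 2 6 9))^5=((1 2 6 9 7 3 4))^5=(1 3 9 2 4 7 6)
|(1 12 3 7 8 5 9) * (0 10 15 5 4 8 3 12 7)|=|(0 10 15 5 9 1 7 3)(4 8)|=8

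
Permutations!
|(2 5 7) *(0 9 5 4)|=|(0 9 5 7 2 4)|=6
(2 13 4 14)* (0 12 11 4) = [12, 1, 13, 3, 14, 5, 6, 7, 8, 9, 10, 4, 11, 0, 2] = (0 12 11 4 14 2 13)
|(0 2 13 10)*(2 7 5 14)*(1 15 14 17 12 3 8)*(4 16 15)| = 15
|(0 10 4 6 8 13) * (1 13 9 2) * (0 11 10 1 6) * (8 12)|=|(0 1 13 11 10 4)(2 6 12 8 9)|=30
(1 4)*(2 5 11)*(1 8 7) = (1 4 8 7)(2 5 11) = [0, 4, 5, 3, 8, 11, 6, 1, 7, 9, 10, 2]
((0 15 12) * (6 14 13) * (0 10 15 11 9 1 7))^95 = ((0 11 9 1 7)(6 14 13)(10 15 12))^95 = (6 13 14)(10 12 15)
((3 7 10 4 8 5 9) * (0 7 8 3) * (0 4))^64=(0 7 10)(3 4 9 5 8)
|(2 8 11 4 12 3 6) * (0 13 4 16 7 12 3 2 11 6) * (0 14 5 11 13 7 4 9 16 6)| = 45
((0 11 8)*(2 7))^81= ((0 11 8)(2 7))^81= (11)(2 7)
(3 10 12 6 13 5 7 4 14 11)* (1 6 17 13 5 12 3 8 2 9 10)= [0, 6, 9, 1, 14, 7, 5, 4, 2, 10, 3, 8, 17, 12, 11, 15, 16, 13]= (1 6 5 7 4 14 11 8 2 9 10 3)(12 17 13)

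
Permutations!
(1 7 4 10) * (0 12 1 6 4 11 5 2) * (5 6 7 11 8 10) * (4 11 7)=(0 12 1 7 8 10 4 5 2)(6 11)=[12, 7, 0, 3, 5, 2, 11, 8, 10, 9, 4, 6, 1]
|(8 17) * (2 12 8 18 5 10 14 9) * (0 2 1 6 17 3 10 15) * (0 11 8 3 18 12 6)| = 10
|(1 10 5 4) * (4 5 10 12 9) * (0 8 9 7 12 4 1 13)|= |(0 8 9 1 4 13)(7 12)|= 6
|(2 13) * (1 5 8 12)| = |(1 5 8 12)(2 13)| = 4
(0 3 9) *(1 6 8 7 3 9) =[9, 6, 2, 1, 4, 5, 8, 3, 7, 0] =(0 9)(1 6 8 7 3)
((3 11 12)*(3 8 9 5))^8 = (3 12 9)(5 11 8)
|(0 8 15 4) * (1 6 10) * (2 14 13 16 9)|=|(0 8 15 4)(1 6 10)(2 14 13 16 9)|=60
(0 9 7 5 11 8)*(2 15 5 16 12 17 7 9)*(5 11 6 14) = (0 2 15 11 8)(5 6 14)(7 16 12 17) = [2, 1, 15, 3, 4, 6, 14, 16, 0, 9, 10, 8, 17, 13, 5, 11, 12, 7]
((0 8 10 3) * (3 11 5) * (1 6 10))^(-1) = ((0 8 1 6 10 11 5 3))^(-1) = (0 3 5 11 10 6 1 8)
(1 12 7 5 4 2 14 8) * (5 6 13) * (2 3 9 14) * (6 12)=(1 6 13 5 4 3 9 14 8)(7 12)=[0, 6, 2, 9, 3, 4, 13, 12, 1, 14, 10, 11, 7, 5, 8]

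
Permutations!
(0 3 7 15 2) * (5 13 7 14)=(0 3 14 5 13 7 15 2)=[3, 1, 0, 14, 4, 13, 6, 15, 8, 9, 10, 11, 12, 7, 5, 2]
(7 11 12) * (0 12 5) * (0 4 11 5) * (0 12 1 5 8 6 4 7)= [1, 5, 2, 3, 11, 7, 4, 8, 6, 9, 10, 12, 0]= (0 1 5 7 8 6 4 11 12)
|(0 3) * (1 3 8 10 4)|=6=|(0 8 10 4 1 3)|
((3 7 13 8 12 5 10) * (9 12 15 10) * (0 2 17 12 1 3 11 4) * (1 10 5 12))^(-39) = (0 1 13 5 11 2 3 8 9 4 17 7 15 10)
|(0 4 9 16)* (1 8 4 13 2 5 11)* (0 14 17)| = 12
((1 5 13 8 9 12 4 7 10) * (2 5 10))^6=(2 4 9 13)(5 7 12 8)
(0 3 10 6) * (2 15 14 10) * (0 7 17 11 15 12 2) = (0 3)(2 12)(6 7 17 11 15 14 10) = [3, 1, 12, 0, 4, 5, 7, 17, 8, 9, 6, 15, 2, 13, 10, 14, 16, 11]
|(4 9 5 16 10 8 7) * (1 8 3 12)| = |(1 8 7 4 9 5 16 10 3 12)| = 10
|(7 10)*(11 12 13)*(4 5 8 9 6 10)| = |(4 5 8 9 6 10 7)(11 12 13)| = 21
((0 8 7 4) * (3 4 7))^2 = (0 3)(4 8) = ((0 8 3 4))^2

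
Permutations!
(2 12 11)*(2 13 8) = (2 12 11 13 8) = [0, 1, 12, 3, 4, 5, 6, 7, 2, 9, 10, 13, 11, 8]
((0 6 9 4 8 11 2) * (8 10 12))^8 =(0 2 11 8 12 10 4 9 6)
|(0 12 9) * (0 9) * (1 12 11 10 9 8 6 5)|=|(0 11 10 9 8 6 5 1 12)|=9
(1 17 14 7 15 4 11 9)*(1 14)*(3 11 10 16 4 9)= (1 17)(3 11)(4 10 16)(7 15 9 14)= [0, 17, 2, 11, 10, 5, 6, 15, 8, 14, 16, 3, 12, 13, 7, 9, 4, 1]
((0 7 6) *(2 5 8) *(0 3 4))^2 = ((0 7 6 3 4)(2 5 8))^2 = (0 6 4 7 3)(2 8 5)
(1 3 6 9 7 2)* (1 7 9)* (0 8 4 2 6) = (9)(0 8 4 2 7 6 1 3) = [8, 3, 7, 0, 2, 5, 1, 6, 4, 9]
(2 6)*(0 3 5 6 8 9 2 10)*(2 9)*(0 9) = [3, 1, 8, 5, 4, 6, 10, 7, 2, 0, 9] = (0 3 5 6 10 9)(2 8)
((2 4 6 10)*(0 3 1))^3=((0 3 1)(2 4 6 10))^3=(2 10 6 4)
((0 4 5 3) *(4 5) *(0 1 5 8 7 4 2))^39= ((0 8 7 4 2)(1 5 3))^39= (0 2 4 7 8)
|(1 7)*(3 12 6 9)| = 4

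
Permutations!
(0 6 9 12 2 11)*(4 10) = (0 6 9 12 2 11)(4 10) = [6, 1, 11, 3, 10, 5, 9, 7, 8, 12, 4, 0, 2]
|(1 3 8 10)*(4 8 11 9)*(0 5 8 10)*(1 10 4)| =|(0 5 8)(1 3 11 9)| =12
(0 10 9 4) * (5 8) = (0 10 9 4)(5 8) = [10, 1, 2, 3, 0, 8, 6, 7, 5, 4, 9]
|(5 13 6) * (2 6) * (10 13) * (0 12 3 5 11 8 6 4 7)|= |(0 12 3 5 10 13 2 4 7)(6 11 8)|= 9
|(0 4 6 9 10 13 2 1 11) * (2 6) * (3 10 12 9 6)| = 30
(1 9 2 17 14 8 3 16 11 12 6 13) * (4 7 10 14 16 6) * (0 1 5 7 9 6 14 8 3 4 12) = (0 1 6 13 5 7 10 8 4 9 2 17 16 11)(3 14) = [1, 6, 17, 14, 9, 7, 13, 10, 4, 2, 8, 0, 12, 5, 3, 15, 11, 16]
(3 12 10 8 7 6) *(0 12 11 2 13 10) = (0 12)(2 13 10 8 7 6 3 11) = [12, 1, 13, 11, 4, 5, 3, 6, 7, 9, 8, 2, 0, 10]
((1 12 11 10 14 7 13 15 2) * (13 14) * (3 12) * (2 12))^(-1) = (1 2 3)(7 14)(10 11 12 15 13)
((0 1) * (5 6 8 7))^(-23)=(0 1)(5 6 8 7)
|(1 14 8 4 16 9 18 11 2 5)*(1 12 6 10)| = |(1 14 8 4 16 9 18 11 2 5 12 6 10)| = 13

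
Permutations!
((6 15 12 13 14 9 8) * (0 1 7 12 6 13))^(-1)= ((0 1 7 12)(6 15)(8 13 14 9))^(-1)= (0 12 7 1)(6 15)(8 9 14 13)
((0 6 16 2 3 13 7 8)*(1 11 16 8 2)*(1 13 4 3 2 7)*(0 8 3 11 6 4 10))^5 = ((0 4 11 16 13 1 6 3 10))^5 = (0 1 4 6 11 3 16 10 13)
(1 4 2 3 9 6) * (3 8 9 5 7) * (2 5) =(1 4 5 7 3 2 8 9 6) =[0, 4, 8, 2, 5, 7, 1, 3, 9, 6]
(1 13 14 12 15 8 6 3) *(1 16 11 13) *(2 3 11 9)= (2 3 16 9)(6 11 13 14 12 15 8)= [0, 1, 3, 16, 4, 5, 11, 7, 6, 2, 10, 13, 15, 14, 12, 8, 9]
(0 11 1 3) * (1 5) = [11, 3, 2, 0, 4, 1, 6, 7, 8, 9, 10, 5] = (0 11 5 1 3)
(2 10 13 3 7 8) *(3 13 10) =(13)(2 3 7 8) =[0, 1, 3, 7, 4, 5, 6, 8, 2, 9, 10, 11, 12, 13]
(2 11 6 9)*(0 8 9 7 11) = [8, 1, 0, 3, 4, 5, 7, 11, 9, 2, 10, 6] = (0 8 9 2)(6 7 11)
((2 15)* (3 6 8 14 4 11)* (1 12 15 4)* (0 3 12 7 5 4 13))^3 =(0 8 7 11 2 3 14 5 12 13 6 1 4 15)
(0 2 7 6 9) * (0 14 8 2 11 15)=(0 11 15)(2 7 6 9 14 8)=[11, 1, 7, 3, 4, 5, 9, 6, 2, 14, 10, 15, 12, 13, 8, 0]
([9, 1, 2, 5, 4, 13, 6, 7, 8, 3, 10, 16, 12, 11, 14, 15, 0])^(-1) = (0 16 11 13 5 3 9)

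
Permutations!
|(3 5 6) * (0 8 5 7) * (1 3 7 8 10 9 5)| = |(0 10 9 5 6 7)(1 3 8)| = 6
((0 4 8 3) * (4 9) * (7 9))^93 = ((0 7 9 4 8 3))^93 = (0 4)(3 9)(7 8)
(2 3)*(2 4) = (2 3 4) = [0, 1, 3, 4, 2]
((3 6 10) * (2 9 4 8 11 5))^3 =((2 9 4 8 11 5)(3 6 10))^3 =(2 8)(4 5)(9 11)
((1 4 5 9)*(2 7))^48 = (9)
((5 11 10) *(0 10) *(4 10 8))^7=(0 8 4 10 5 11)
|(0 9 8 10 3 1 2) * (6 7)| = |(0 9 8 10 3 1 2)(6 7)| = 14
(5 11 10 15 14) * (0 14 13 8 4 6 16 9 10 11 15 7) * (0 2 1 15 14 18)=[18, 15, 1, 3, 6, 14, 16, 2, 4, 10, 7, 11, 12, 8, 5, 13, 9, 17, 0]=(0 18)(1 15 13 8 4 6 16 9 10 7 2)(5 14)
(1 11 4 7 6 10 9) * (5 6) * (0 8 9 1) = (0 8 9)(1 11 4 7 5 6 10) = [8, 11, 2, 3, 7, 6, 10, 5, 9, 0, 1, 4]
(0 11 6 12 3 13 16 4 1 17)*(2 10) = (0 11 6 12 3 13 16 4 1 17)(2 10) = [11, 17, 10, 13, 1, 5, 12, 7, 8, 9, 2, 6, 3, 16, 14, 15, 4, 0]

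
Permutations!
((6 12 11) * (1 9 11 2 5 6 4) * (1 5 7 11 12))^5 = (1 11 9 4 12 5 2 6 7) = ((1 9 12 2 7 11 4 5 6))^5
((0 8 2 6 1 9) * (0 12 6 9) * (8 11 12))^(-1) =((0 11 12 6 1)(2 9 8))^(-1) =(0 1 6 12 11)(2 8 9)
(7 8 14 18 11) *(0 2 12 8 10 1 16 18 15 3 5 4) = (0 2 12 8 14 15 3 5 4)(1 16 18 11 7 10) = [2, 16, 12, 5, 0, 4, 6, 10, 14, 9, 1, 7, 8, 13, 15, 3, 18, 17, 11]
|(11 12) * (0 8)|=|(0 8)(11 12)|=2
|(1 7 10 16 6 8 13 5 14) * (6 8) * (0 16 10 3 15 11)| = 11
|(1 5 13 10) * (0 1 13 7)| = 4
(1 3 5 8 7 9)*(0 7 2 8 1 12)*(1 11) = (0 7 9 12)(1 3 5 11)(2 8) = [7, 3, 8, 5, 4, 11, 6, 9, 2, 12, 10, 1, 0]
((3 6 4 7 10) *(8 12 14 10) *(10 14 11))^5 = (14)(3 12 4 10 8 6 11 7)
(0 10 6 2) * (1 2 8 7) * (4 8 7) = (0 10 6 7 1 2)(4 8) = [10, 2, 0, 3, 8, 5, 7, 1, 4, 9, 6]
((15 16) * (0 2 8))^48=(16)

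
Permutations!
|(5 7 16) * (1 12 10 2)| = 12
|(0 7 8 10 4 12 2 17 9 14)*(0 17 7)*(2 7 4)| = 6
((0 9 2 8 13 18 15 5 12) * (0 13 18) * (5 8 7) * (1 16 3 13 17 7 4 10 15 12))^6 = ((0 9 2 4 10 15 8 18 12 17 7 5 1 16 3 13))^6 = (0 8 1 2 12 3 10 7)(4 17 13 15 5 9 18 16)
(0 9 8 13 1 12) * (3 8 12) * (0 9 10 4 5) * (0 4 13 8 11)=(0 10 13 1 3 11)(4 5)(9 12)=[10, 3, 2, 11, 5, 4, 6, 7, 8, 12, 13, 0, 9, 1]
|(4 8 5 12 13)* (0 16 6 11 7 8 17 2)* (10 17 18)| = |(0 16 6 11 7 8 5 12 13 4 18 10 17 2)| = 14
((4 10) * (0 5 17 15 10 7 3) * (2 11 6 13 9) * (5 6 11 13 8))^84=(0 17 7 8 10)(3 5 4 6 15)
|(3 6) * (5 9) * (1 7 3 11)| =10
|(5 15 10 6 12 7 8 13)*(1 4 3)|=24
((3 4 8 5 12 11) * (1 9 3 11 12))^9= ((12)(1 9 3 4 8 5))^9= (12)(1 4)(3 5)(8 9)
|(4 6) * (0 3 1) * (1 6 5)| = 6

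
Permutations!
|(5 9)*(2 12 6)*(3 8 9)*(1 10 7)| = |(1 10 7)(2 12 6)(3 8 9 5)| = 12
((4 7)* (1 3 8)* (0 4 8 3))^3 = ((0 4 7 8 1))^3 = (0 8 4 1 7)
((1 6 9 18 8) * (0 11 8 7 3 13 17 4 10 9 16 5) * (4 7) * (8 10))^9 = ((0 11 10 9 18 4 8 1 6 16 5)(3 13 17 7))^9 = (0 16 1 4 9 11 5 6 8 18 10)(3 13 17 7)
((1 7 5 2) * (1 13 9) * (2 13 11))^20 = ((1 7 5 13 9)(2 11))^20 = (13)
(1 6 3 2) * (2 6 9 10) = (1 9 10 2)(3 6) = [0, 9, 1, 6, 4, 5, 3, 7, 8, 10, 2]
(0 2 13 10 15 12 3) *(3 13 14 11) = (0 2 14 11 3)(10 15 12 13) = [2, 1, 14, 0, 4, 5, 6, 7, 8, 9, 15, 3, 13, 10, 11, 12]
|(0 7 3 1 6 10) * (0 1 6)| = |(0 7 3 6 10 1)| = 6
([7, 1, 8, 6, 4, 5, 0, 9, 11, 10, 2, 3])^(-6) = [10, 1, 3, 7, 4, 5, 9, 2, 6, 8, 11, 0]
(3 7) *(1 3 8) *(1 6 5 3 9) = (1 9)(3 7 8 6 5) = [0, 9, 2, 7, 4, 3, 5, 8, 6, 1]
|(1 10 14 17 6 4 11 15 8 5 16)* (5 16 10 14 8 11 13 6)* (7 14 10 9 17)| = 12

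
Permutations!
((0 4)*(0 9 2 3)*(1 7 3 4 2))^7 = ((0 2 4 9 1 7 3))^7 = (9)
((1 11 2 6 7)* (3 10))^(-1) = ((1 11 2 6 7)(3 10))^(-1) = (1 7 6 2 11)(3 10)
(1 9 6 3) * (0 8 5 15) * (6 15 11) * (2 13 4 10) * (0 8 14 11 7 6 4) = [14, 9, 13, 1, 10, 7, 3, 6, 5, 15, 2, 4, 12, 0, 11, 8] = (0 14 11 4 10 2 13)(1 9 15 8 5 7 6 3)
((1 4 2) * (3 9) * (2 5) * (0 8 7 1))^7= ((0 8 7 1 4 5 2)(3 9))^7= (3 9)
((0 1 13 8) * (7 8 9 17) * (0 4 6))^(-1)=(0 6 4 8 7 17 9 13 1)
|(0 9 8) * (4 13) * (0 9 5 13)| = |(0 5 13 4)(8 9)| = 4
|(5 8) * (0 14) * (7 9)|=2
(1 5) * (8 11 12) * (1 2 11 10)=[0, 5, 11, 3, 4, 2, 6, 7, 10, 9, 1, 12, 8]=(1 5 2 11 12 8 10)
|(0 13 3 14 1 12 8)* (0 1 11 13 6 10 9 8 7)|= 8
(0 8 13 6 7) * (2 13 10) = [8, 1, 13, 3, 4, 5, 7, 0, 10, 9, 2, 11, 12, 6] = (0 8 10 2 13 6 7)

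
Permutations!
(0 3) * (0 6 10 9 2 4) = [3, 1, 4, 6, 0, 5, 10, 7, 8, 2, 9] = (0 3 6 10 9 2 4)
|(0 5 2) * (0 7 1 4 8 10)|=8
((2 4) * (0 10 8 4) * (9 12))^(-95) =((0 10 8 4 2)(9 12))^(-95) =(9 12)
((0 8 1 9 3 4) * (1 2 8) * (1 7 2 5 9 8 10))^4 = (0 1 3 2 5)(4 10 9 7 8)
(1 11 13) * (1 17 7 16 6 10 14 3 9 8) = (1 11 13 17 7 16 6 10 14 3 9 8) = [0, 11, 2, 9, 4, 5, 10, 16, 1, 8, 14, 13, 12, 17, 3, 15, 6, 7]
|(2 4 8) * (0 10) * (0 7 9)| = |(0 10 7 9)(2 4 8)| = 12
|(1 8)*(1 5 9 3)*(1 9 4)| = |(1 8 5 4)(3 9)| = 4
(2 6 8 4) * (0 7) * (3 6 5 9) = (0 7)(2 5 9 3 6 8 4) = [7, 1, 5, 6, 2, 9, 8, 0, 4, 3]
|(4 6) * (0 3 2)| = 6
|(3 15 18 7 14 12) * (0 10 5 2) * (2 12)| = |(0 10 5 12 3 15 18 7 14 2)| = 10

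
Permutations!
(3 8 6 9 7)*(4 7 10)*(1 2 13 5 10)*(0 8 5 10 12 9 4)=(0 8 6 4 7 3 5 12 9 1 2 13 10)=[8, 2, 13, 5, 7, 12, 4, 3, 6, 1, 0, 11, 9, 10]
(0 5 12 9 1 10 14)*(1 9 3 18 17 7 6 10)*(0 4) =(0 5 12 3 18 17 7 6 10 14 4) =[5, 1, 2, 18, 0, 12, 10, 6, 8, 9, 14, 11, 3, 13, 4, 15, 16, 7, 17]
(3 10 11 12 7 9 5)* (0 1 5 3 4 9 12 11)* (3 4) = (0 1 5 3 10)(4 9)(7 12) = [1, 5, 2, 10, 9, 3, 6, 12, 8, 4, 0, 11, 7]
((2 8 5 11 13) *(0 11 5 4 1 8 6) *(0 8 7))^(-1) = ((0 11 13 2 6 8 4 1 7))^(-1) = (0 7 1 4 8 6 2 13 11)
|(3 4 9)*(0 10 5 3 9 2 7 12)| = |(0 10 5 3 4 2 7 12)| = 8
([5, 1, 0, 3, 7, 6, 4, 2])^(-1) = (0 2 7 4 6 5)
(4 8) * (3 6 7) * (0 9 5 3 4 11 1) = [9, 0, 2, 6, 8, 3, 7, 4, 11, 5, 10, 1] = (0 9 5 3 6 7 4 8 11 1)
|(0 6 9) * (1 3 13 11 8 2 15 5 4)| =9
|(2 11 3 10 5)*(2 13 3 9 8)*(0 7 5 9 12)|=11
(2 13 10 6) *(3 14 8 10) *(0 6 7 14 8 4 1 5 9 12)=[6, 5, 13, 8, 1, 9, 2, 14, 10, 12, 7, 11, 0, 3, 4]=(0 6 2 13 3 8 10 7 14 4 1 5 9 12)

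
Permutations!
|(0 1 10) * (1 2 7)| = 5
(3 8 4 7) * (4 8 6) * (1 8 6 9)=(1 8 6 4 7 3 9)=[0, 8, 2, 9, 7, 5, 4, 3, 6, 1]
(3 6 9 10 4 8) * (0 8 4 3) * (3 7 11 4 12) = (0 8)(3 6 9 10 7 11 4 12) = [8, 1, 2, 6, 12, 5, 9, 11, 0, 10, 7, 4, 3]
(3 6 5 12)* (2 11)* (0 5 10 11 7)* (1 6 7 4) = [5, 6, 4, 7, 1, 12, 10, 0, 8, 9, 11, 2, 3] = (0 5 12 3 7)(1 6 10 11 2 4)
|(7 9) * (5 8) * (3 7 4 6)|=|(3 7 9 4 6)(5 8)|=10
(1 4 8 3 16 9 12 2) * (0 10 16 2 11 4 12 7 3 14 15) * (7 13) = (0 10 16 9 13 7 3 2 1 12 11 4 8 14 15) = [10, 12, 1, 2, 8, 5, 6, 3, 14, 13, 16, 4, 11, 7, 15, 0, 9]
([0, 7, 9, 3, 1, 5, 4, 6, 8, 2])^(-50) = [0, 6, 2, 3, 7, 5, 1, 4, 8, 9]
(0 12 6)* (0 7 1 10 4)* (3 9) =(0 12 6 7 1 10 4)(3 9) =[12, 10, 2, 9, 0, 5, 7, 1, 8, 3, 4, 11, 6]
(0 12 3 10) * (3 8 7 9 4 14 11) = (0 12 8 7 9 4 14 11 3 10) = [12, 1, 2, 10, 14, 5, 6, 9, 7, 4, 0, 3, 8, 13, 11]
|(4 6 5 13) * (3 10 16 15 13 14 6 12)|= 21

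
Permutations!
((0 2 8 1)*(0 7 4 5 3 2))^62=(1 8 2 3 5 4 7)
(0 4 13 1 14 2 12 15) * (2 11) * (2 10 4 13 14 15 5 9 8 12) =(0 13 1 15)(4 14 11 10)(5 9 8 12) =[13, 15, 2, 3, 14, 9, 6, 7, 12, 8, 4, 10, 5, 1, 11, 0]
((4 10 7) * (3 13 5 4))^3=((3 13 5 4 10 7))^3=(3 4)(5 7)(10 13)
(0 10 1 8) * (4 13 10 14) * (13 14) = (0 13 10 1 8)(4 14) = [13, 8, 2, 3, 14, 5, 6, 7, 0, 9, 1, 11, 12, 10, 4]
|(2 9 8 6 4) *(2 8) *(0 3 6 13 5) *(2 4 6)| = 8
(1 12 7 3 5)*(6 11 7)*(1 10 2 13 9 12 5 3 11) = (1 5 10 2 13 9 12 6)(7 11) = [0, 5, 13, 3, 4, 10, 1, 11, 8, 12, 2, 7, 6, 9]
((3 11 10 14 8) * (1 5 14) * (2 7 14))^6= (1 3 7)(2 10 8)(5 11 14)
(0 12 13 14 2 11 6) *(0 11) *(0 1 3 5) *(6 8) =(0 12 13 14 2 1 3 5)(6 11 8) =[12, 3, 1, 5, 4, 0, 11, 7, 6, 9, 10, 8, 13, 14, 2]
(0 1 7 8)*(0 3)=(0 1 7 8 3)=[1, 7, 2, 0, 4, 5, 6, 8, 3]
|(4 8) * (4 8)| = |(8)| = 1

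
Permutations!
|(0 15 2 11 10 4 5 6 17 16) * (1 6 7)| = |(0 15 2 11 10 4 5 7 1 6 17 16)| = 12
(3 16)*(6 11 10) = (3 16)(6 11 10) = [0, 1, 2, 16, 4, 5, 11, 7, 8, 9, 6, 10, 12, 13, 14, 15, 3]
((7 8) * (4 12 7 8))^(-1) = (4 7 12)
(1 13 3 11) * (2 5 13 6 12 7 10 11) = [0, 6, 5, 2, 4, 13, 12, 10, 8, 9, 11, 1, 7, 3] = (1 6 12 7 10 11)(2 5 13 3)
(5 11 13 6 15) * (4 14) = (4 14)(5 11 13 6 15) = [0, 1, 2, 3, 14, 11, 15, 7, 8, 9, 10, 13, 12, 6, 4, 5]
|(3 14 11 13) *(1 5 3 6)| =|(1 5 3 14 11 13 6)| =7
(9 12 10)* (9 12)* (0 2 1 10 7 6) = (0 2 1 10 12 7 6) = [2, 10, 1, 3, 4, 5, 0, 6, 8, 9, 12, 11, 7]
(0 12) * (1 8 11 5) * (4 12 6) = (0 6 4 12)(1 8 11 5) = [6, 8, 2, 3, 12, 1, 4, 7, 11, 9, 10, 5, 0]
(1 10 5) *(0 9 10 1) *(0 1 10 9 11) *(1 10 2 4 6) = (0 11)(1 2 4 6)(5 10) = [11, 2, 4, 3, 6, 10, 1, 7, 8, 9, 5, 0]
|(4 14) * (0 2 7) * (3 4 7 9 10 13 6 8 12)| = 12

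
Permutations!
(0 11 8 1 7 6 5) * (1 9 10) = (0 11 8 9 10 1 7 6 5) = [11, 7, 2, 3, 4, 0, 5, 6, 9, 10, 1, 8]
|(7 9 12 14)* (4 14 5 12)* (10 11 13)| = 12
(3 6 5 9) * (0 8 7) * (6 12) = (0 8 7)(3 12 6 5 9) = [8, 1, 2, 12, 4, 9, 5, 0, 7, 3, 10, 11, 6]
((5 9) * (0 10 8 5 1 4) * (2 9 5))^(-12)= ((0 10 8 2 9 1 4))^(-12)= (0 8 9 4 10 2 1)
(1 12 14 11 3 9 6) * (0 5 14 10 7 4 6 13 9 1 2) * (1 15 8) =[5, 12, 0, 15, 6, 14, 2, 4, 1, 13, 7, 3, 10, 9, 11, 8] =(0 5 14 11 3 15 8 1 12 10 7 4 6 2)(9 13)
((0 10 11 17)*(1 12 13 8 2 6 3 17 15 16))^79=((0 10 11 15 16 1 12 13 8 2 6 3 17))^79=(0 10 11 15 16 1 12 13 8 2 6 3 17)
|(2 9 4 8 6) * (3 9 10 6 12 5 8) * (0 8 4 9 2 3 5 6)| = |(0 8 12 6 3 2 10)(4 5)| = 14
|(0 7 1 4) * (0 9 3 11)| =|(0 7 1 4 9 3 11)| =7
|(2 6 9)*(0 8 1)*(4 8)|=12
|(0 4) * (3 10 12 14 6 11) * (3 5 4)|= 9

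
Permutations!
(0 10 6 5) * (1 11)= [10, 11, 2, 3, 4, 0, 5, 7, 8, 9, 6, 1]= (0 10 6 5)(1 11)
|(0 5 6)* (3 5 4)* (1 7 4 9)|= 8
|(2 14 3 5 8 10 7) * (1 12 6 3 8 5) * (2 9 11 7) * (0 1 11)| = 8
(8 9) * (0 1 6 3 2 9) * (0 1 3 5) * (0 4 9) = [3, 6, 0, 2, 9, 4, 5, 7, 1, 8] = (0 3 2)(1 6 5 4 9 8)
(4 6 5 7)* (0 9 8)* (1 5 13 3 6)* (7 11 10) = (0 9 8)(1 5 11 10 7 4)(3 6 13) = [9, 5, 2, 6, 1, 11, 13, 4, 0, 8, 7, 10, 12, 3]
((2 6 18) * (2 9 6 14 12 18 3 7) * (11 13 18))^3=(2 11 9 7 12 18 3 14 13 6)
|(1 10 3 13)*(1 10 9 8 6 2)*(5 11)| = 30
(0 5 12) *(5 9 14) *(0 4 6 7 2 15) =(0 9 14 5 12 4 6 7 2 15) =[9, 1, 15, 3, 6, 12, 7, 2, 8, 14, 10, 11, 4, 13, 5, 0]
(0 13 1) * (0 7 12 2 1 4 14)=[13, 7, 1, 3, 14, 5, 6, 12, 8, 9, 10, 11, 2, 4, 0]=(0 13 4 14)(1 7 12 2)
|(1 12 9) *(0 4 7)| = |(0 4 7)(1 12 9)| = 3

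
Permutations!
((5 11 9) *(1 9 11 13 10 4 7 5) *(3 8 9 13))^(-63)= ((1 13 10 4 7 5 3 8 9))^(-63)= (13)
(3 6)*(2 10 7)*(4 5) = (2 10 7)(3 6)(4 5) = [0, 1, 10, 6, 5, 4, 3, 2, 8, 9, 7]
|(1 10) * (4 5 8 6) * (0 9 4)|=6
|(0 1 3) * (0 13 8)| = |(0 1 3 13 8)| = 5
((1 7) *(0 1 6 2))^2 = (0 7 2 1 6) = ((0 1 7 6 2))^2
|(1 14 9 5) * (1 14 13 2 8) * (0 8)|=15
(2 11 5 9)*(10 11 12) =(2 12 10 11 5 9) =[0, 1, 12, 3, 4, 9, 6, 7, 8, 2, 11, 5, 10]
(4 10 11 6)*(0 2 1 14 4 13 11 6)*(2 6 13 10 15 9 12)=(0 6 10 13 11)(1 14 4 15 9 12 2)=[6, 14, 1, 3, 15, 5, 10, 7, 8, 12, 13, 0, 2, 11, 4, 9]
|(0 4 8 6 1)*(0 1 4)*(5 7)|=|(4 8 6)(5 7)|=6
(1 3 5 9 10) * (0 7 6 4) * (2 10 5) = (0 7 6 4)(1 3 2 10)(5 9) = [7, 3, 10, 2, 0, 9, 4, 6, 8, 5, 1]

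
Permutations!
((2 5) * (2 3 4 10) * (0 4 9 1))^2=((0 4 10 2 5 3 9 1))^2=(0 10 5 9)(1 4 2 3)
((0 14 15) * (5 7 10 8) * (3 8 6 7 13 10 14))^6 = ((0 3 8 5 13 10 6 7 14 15))^6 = (0 6 8 14 13)(3 7 5 15 10)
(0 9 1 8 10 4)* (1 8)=(0 9 8 10 4)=[9, 1, 2, 3, 0, 5, 6, 7, 10, 8, 4]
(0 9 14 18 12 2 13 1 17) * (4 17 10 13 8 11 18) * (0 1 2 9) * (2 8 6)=(1 10 13 8 11 18 12 9 14 4 17)(2 6)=[0, 10, 6, 3, 17, 5, 2, 7, 11, 14, 13, 18, 9, 8, 4, 15, 16, 1, 12]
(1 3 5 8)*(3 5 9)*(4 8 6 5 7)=(1 7 4 8)(3 9)(5 6)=[0, 7, 2, 9, 8, 6, 5, 4, 1, 3]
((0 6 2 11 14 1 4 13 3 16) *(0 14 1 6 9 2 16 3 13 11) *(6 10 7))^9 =((0 9 2)(1 4 11)(6 16 14 10 7))^9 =(6 7 10 14 16)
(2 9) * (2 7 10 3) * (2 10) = (2 9 7)(3 10) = [0, 1, 9, 10, 4, 5, 6, 2, 8, 7, 3]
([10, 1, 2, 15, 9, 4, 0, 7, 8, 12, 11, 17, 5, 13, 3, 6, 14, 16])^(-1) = (0 6 15 3 14 16 17 11 10)(4 5 12 9)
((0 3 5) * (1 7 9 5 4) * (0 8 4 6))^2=((0 3 6)(1 7 9 5 8 4))^2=(0 6 3)(1 9 8)(4 7 5)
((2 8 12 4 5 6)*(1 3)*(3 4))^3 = ((1 4 5 6 2 8 12 3))^3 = (1 6 12 4 2 3 5 8)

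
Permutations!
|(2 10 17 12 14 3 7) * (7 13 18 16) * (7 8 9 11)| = 13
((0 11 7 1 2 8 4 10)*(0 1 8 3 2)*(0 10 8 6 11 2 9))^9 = (11)(0 2 3 9)(1 10)(4 8)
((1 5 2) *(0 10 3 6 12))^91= (0 10 3 6 12)(1 5 2)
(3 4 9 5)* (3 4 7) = (3 7)(4 9 5) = [0, 1, 2, 7, 9, 4, 6, 3, 8, 5]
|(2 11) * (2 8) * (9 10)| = 6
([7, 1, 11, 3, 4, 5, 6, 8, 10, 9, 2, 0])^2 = [8, 1, 0, 3, 4, 5, 6, 10, 2, 9, 11, 7]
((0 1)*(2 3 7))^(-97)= ((0 1)(2 3 7))^(-97)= (0 1)(2 7 3)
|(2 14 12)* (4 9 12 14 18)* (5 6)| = 10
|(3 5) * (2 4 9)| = 6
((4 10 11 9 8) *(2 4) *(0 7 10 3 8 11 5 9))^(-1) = (0 11 9 5 10 7)(2 8 3 4)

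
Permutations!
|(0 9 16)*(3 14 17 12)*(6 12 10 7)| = 21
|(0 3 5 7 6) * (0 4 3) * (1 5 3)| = |(1 5 7 6 4)| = 5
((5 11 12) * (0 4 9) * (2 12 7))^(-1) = (0 9 4)(2 7 11 5 12)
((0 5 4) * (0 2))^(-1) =(0 2 4 5)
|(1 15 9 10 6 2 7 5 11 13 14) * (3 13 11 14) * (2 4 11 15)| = 30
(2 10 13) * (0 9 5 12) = (0 9 5 12)(2 10 13) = [9, 1, 10, 3, 4, 12, 6, 7, 8, 5, 13, 11, 0, 2]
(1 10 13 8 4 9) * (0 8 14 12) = (0 8 4 9 1 10 13 14 12) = [8, 10, 2, 3, 9, 5, 6, 7, 4, 1, 13, 11, 0, 14, 12]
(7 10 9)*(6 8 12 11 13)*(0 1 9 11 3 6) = (0 1 9 7 10 11 13)(3 6 8 12) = [1, 9, 2, 6, 4, 5, 8, 10, 12, 7, 11, 13, 3, 0]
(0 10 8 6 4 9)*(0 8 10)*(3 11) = (3 11)(4 9 8 6) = [0, 1, 2, 11, 9, 5, 4, 7, 6, 8, 10, 3]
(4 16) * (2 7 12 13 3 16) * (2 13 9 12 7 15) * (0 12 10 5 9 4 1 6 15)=[12, 6, 0, 16, 13, 9, 15, 7, 8, 10, 5, 11, 4, 3, 14, 2, 1]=(0 12 4 13 3 16 1 6 15 2)(5 9 10)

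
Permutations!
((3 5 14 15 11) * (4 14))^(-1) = (3 11 15 14 4 5)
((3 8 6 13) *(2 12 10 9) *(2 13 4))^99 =(13)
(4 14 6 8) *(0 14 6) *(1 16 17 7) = (0 14)(1 16 17 7)(4 6 8) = [14, 16, 2, 3, 6, 5, 8, 1, 4, 9, 10, 11, 12, 13, 0, 15, 17, 7]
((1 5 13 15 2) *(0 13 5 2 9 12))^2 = (0 15 12 13 9)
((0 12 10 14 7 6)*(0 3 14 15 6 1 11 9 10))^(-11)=(0 12)(1 14 6 10 11 7 3 15 9)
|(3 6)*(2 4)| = 2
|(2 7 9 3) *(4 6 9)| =6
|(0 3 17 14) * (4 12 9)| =12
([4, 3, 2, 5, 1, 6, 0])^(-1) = (0 6 5 3 1 4)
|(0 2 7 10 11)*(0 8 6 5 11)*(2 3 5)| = 9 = |(0 3 5 11 8 6 2 7 10)|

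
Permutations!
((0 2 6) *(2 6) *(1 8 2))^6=(8)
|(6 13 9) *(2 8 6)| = 5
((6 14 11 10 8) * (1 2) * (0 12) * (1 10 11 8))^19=((0 12)(1 2 10)(6 14 8))^19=(0 12)(1 2 10)(6 14 8)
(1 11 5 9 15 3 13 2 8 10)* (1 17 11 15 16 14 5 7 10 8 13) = (1 15 3)(2 13)(5 9 16 14)(7 10 17 11) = [0, 15, 13, 1, 4, 9, 6, 10, 8, 16, 17, 7, 12, 2, 5, 3, 14, 11]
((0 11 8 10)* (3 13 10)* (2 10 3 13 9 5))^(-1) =((0 11 8 13 3 9 5 2 10))^(-1) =(0 10 2 5 9 3 13 8 11)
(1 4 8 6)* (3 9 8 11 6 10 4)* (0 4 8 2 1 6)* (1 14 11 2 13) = (0 4 2 14 11)(1 3 9 13)(8 10) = [4, 3, 14, 9, 2, 5, 6, 7, 10, 13, 8, 0, 12, 1, 11]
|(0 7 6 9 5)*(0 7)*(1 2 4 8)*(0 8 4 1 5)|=6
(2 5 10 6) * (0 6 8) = (0 6 2 5 10 8) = [6, 1, 5, 3, 4, 10, 2, 7, 0, 9, 8]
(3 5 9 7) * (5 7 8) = (3 7)(5 9 8) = [0, 1, 2, 7, 4, 9, 6, 3, 5, 8]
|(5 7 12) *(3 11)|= |(3 11)(5 7 12)|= 6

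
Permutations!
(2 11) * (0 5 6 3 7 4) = [5, 1, 11, 7, 0, 6, 3, 4, 8, 9, 10, 2] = (0 5 6 3 7 4)(2 11)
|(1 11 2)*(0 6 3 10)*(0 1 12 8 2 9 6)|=6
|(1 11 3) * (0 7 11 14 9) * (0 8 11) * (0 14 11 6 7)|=15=|(1 11 3)(6 7 14 9 8)|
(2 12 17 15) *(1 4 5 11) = (1 4 5 11)(2 12 17 15) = [0, 4, 12, 3, 5, 11, 6, 7, 8, 9, 10, 1, 17, 13, 14, 2, 16, 15]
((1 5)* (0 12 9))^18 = ((0 12 9)(1 5))^18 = (12)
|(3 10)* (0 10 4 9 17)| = 6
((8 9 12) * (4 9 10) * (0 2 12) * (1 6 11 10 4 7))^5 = ((0 2 12 8 4 9)(1 6 11 10 7))^5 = (0 9 4 8 12 2)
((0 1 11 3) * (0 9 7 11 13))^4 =(0 1 13)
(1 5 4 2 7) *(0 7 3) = (0 7 1 5 4 2 3) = [7, 5, 3, 0, 2, 4, 6, 1]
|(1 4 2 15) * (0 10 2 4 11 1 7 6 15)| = 6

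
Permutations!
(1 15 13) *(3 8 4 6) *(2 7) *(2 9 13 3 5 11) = [0, 15, 7, 8, 6, 11, 5, 9, 4, 13, 10, 2, 12, 1, 14, 3] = (1 15 3 8 4 6 5 11 2 7 9 13)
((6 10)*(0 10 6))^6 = (10)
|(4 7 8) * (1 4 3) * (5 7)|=6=|(1 4 5 7 8 3)|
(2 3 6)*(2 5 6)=[0, 1, 3, 2, 4, 6, 5]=(2 3)(5 6)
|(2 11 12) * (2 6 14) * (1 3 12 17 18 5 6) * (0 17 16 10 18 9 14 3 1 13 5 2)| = 20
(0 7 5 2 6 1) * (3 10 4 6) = (0 7 5 2 3 10 4 6 1) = [7, 0, 3, 10, 6, 2, 1, 5, 8, 9, 4]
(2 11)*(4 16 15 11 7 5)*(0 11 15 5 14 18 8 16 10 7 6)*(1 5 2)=(0 11 1 5 4 10 7 14 18 8 16 2 6)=[11, 5, 6, 3, 10, 4, 0, 14, 16, 9, 7, 1, 12, 13, 18, 15, 2, 17, 8]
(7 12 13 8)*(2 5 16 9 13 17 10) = (2 5 16 9 13 8 7 12 17 10) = [0, 1, 5, 3, 4, 16, 6, 12, 7, 13, 2, 11, 17, 8, 14, 15, 9, 10]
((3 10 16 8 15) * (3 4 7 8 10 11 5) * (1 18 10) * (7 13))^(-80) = ((1 18 10 16)(3 11 5)(4 13 7 8 15))^(-80) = (18)(3 11 5)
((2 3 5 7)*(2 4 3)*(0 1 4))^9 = (0 3)(1 5)(4 7)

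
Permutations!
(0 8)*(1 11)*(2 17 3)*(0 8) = (1 11)(2 17 3) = [0, 11, 17, 2, 4, 5, 6, 7, 8, 9, 10, 1, 12, 13, 14, 15, 16, 3]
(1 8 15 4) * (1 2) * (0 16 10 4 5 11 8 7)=(0 16 10 4 2 1 7)(5 11 8 15)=[16, 7, 1, 3, 2, 11, 6, 0, 15, 9, 4, 8, 12, 13, 14, 5, 10]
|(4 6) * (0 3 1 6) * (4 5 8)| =7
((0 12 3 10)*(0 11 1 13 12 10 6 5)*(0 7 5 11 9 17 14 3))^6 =(0 6 10 11 9 1 17 13 14 12 3)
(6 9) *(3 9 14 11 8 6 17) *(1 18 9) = (1 18 9 17 3)(6 14 11 8) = [0, 18, 2, 1, 4, 5, 14, 7, 6, 17, 10, 8, 12, 13, 11, 15, 16, 3, 9]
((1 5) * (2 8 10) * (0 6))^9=((0 6)(1 5)(2 8 10))^9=(10)(0 6)(1 5)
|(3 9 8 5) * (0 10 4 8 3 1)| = 6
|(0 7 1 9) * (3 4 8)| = |(0 7 1 9)(3 4 8)| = 12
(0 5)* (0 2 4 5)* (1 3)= (1 3)(2 4 5)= [0, 3, 4, 1, 5, 2]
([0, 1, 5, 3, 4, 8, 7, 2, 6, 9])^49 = [0, 1, 7, 3, 4, 2, 8, 6, 5, 9]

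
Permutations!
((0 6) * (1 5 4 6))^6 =(0 1 5 4 6)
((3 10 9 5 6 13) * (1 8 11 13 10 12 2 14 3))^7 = (1 13 11 8)(2 12 3 14)(5 9 10 6)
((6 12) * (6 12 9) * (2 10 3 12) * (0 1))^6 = ((0 1)(2 10 3 12)(6 9))^6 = (2 3)(10 12)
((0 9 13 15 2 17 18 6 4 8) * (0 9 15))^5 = ((0 15 2 17 18 6 4 8 9 13))^5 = (0 6)(2 8)(4 15)(9 17)(13 18)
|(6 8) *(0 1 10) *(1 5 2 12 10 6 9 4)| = 5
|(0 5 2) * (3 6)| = |(0 5 2)(3 6)| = 6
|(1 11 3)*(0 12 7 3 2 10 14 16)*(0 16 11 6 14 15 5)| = |(16)(0 12 7 3 1 6 14 11 2 10 15 5)| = 12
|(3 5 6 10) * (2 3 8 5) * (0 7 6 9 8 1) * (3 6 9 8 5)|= 10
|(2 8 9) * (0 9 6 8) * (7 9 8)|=6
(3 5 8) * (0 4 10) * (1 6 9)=(0 4 10)(1 6 9)(3 5 8)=[4, 6, 2, 5, 10, 8, 9, 7, 3, 1, 0]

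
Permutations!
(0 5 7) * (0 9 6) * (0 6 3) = [5, 1, 2, 0, 4, 7, 6, 9, 8, 3] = (0 5 7 9 3)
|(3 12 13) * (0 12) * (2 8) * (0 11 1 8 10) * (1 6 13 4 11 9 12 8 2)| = 35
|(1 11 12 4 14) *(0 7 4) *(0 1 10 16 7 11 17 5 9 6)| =40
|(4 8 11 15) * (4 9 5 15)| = |(4 8 11)(5 15 9)| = 3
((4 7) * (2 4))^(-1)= (2 7 4)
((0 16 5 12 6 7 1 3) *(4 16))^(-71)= ((0 4 16 5 12 6 7 1 3))^(-71)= (0 4 16 5 12 6 7 1 3)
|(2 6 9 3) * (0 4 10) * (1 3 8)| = |(0 4 10)(1 3 2 6 9 8)| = 6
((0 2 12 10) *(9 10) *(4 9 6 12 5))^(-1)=((0 2 5 4 9 10)(6 12))^(-1)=(0 10 9 4 5 2)(6 12)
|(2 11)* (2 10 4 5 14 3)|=7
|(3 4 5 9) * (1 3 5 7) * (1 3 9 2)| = 12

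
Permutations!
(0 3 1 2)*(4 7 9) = (0 3 1 2)(4 7 9) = [3, 2, 0, 1, 7, 5, 6, 9, 8, 4]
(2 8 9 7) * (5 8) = (2 5 8 9 7) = [0, 1, 5, 3, 4, 8, 6, 2, 9, 7]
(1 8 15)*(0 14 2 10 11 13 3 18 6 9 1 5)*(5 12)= (0 14 2 10 11 13 3 18 6 9 1 8 15 12 5)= [14, 8, 10, 18, 4, 0, 9, 7, 15, 1, 11, 13, 5, 3, 2, 12, 16, 17, 6]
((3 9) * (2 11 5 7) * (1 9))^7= ((1 9 3)(2 11 5 7))^7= (1 9 3)(2 7 5 11)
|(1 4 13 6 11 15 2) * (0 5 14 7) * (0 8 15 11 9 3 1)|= 42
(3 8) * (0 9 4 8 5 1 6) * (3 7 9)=(0 3 5 1 6)(4 8 7 9)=[3, 6, 2, 5, 8, 1, 0, 9, 7, 4]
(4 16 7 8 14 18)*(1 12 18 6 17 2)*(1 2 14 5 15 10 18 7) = (1 12 7 8 5 15 10 18 4 16)(6 17 14) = [0, 12, 2, 3, 16, 15, 17, 8, 5, 9, 18, 11, 7, 13, 6, 10, 1, 14, 4]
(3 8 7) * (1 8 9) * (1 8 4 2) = (1 4 2)(3 9 8 7) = [0, 4, 1, 9, 2, 5, 6, 3, 7, 8]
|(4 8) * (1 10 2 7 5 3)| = |(1 10 2 7 5 3)(4 8)| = 6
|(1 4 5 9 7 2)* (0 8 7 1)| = 4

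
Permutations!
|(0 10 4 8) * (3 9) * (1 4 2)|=6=|(0 10 2 1 4 8)(3 9)|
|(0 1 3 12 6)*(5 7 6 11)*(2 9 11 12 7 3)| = 9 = |(12)(0 1 2 9 11 5 3 7 6)|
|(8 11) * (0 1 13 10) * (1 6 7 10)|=4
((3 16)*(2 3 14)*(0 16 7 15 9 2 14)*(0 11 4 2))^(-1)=((0 16 11 4 2 3 7 15 9))^(-1)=(0 9 15 7 3 2 4 11 16)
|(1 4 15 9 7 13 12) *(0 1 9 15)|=12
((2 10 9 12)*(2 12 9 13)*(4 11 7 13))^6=(13)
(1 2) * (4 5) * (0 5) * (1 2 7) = [5, 7, 2, 3, 0, 4, 6, 1] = (0 5 4)(1 7)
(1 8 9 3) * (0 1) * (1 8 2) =(0 8 9 3)(1 2) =[8, 2, 1, 0, 4, 5, 6, 7, 9, 3]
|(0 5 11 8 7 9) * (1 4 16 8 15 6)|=11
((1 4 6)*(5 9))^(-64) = ((1 4 6)(5 9))^(-64) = (9)(1 6 4)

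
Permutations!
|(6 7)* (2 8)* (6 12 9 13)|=10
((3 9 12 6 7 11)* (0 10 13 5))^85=((0 10 13 5)(3 9 12 6 7 11))^85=(0 10 13 5)(3 9 12 6 7 11)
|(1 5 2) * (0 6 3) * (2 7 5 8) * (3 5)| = 15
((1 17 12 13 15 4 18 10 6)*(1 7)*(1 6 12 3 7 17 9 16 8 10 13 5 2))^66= ((1 9 16 8 10 12 5 2)(3 7 6 17)(4 18 13 15))^66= (1 16 10 5)(2 9 8 12)(3 6)(4 13)(7 17)(15 18)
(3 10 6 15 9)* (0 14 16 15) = [14, 1, 2, 10, 4, 5, 0, 7, 8, 3, 6, 11, 12, 13, 16, 9, 15] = (0 14 16 15 9 3 10 6)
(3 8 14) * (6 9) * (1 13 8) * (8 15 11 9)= (1 13 15 11 9 6 8 14 3)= [0, 13, 2, 1, 4, 5, 8, 7, 14, 6, 10, 9, 12, 15, 3, 11]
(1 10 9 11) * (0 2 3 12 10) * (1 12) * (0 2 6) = (0 6)(1 2 3)(9 11 12 10) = [6, 2, 3, 1, 4, 5, 0, 7, 8, 11, 9, 12, 10]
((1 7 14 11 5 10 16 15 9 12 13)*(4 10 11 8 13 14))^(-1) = (1 13 8 14 12 9 15 16 10 4 7)(5 11)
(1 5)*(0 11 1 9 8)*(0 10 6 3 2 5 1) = (0 11)(2 5 9 8 10 6 3) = [11, 1, 5, 2, 4, 9, 3, 7, 10, 8, 6, 0]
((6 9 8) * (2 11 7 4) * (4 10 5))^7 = ((2 11 7 10 5 4)(6 9 8))^7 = (2 11 7 10 5 4)(6 9 8)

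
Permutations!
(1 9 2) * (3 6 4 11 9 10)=(1 10 3 6 4 11 9 2)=[0, 10, 1, 6, 11, 5, 4, 7, 8, 2, 3, 9]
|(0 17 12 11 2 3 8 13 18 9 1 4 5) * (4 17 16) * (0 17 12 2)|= |(0 16 4 5 17 2 3 8 13 18 9 1 12 11)|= 14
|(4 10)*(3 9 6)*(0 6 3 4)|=4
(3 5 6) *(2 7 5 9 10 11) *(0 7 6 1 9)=(0 7 5 1 9 10 11 2 6 3)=[7, 9, 6, 0, 4, 1, 3, 5, 8, 10, 11, 2]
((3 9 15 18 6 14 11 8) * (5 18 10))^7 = (3 14 5 9 11 18 15 8 6 10)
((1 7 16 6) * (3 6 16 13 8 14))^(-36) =((16)(1 7 13 8 14 3 6))^(-36) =(16)(1 6 3 14 8 13 7)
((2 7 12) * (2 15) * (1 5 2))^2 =((1 5 2 7 12 15))^2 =(1 2 12)(5 7 15)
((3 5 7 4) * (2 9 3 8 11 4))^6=((2 9 3 5 7)(4 8 11))^6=(11)(2 9 3 5 7)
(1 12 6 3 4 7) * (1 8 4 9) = (1 12 6 3 9)(4 7 8) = [0, 12, 2, 9, 7, 5, 3, 8, 4, 1, 10, 11, 6]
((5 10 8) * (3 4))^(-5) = (3 4)(5 10 8)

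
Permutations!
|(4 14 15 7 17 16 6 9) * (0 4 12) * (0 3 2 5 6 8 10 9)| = 15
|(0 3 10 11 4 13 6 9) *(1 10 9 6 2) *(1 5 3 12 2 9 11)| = 18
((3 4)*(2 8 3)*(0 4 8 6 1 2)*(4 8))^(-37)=(0 4 3 8)(1 6 2)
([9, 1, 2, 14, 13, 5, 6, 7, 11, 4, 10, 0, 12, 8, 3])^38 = (14)(0 4 8)(9 13 11)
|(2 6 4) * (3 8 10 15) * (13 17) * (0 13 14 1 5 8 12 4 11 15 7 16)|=70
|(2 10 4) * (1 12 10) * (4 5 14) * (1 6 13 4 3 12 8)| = 20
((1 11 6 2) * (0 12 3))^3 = (12)(1 2 6 11)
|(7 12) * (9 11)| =2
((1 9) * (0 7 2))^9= (1 9)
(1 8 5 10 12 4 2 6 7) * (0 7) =(0 7 1 8 5 10 12 4 2 6) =[7, 8, 6, 3, 2, 10, 0, 1, 5, 9, 12, 11, 4]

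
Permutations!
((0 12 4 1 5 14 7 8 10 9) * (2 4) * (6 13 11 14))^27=(0 9 10 8 7 14 11 13 6 5 1 4 2 12)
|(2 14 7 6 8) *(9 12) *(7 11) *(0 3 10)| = 6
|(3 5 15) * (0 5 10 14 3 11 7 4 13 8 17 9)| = |(0 5 15 11 7 4 13 8 17 9)(3 10 14)| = 30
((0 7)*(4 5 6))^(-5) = ((0 7)(4 5 6))^(-5) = (0 7)(4 5 6)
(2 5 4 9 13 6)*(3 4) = (2 5 3 4 9 13 6) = [0, 1, 5, 4, 9, 3, 2, 7, 8, 13, 10, 11, 12, 6]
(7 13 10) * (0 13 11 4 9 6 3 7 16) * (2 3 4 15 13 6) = (0 6 4 9 2 3 7 11 15 13 10 16) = [6, 1, 3, 7, 9, 5, 4, 11, 8, 2, 16, 15, 12, 10, 14, 13, 0]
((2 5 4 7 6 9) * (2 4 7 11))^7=(11)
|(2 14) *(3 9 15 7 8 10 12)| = 14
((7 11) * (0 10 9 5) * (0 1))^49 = (0 1 5 9 10)(7 11)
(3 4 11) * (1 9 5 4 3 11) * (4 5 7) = [0, 9, 2, 3, 1, 5, 6, 4, 8, 7, 10, 11] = (11)(1 9 7 4)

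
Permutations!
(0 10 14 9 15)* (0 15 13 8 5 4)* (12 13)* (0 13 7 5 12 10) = [0, 1, 2, 3, 13, 4, 6, 5, 12, 10, 14, 11, 7, 8, 9, 15] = (15)(4 13 8 12 7 5)(9 10 14)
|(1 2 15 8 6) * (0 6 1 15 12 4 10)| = 9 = |(0 6 15 8 1 2 12 4 10)|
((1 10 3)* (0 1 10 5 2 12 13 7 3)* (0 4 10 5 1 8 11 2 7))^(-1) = ((0 8 11 2 12 13)(3 5 7)(4 10))^(-1) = (0 13 12 2 11 8)(3 7 5)(4 10)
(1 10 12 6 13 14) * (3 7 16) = (1 10 12 6 13 14)(3 7 16) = [0, 10, 2, 7, 4, 5, 13, 16, 8, 9, 12, 11, 6, 14, 1, 15, 3]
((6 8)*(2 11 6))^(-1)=((2 11 6 8))^(-1)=(2 8 6 11)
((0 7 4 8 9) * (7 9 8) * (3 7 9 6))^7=(0 6 3 7 4 9)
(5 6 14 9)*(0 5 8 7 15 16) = (0 5 6 14 9 8 7 15 16) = [5, 1, 2, 3, 4, 6, 14, 15, 7, 8, 10, 11, 12, 13, 9, 16, 0]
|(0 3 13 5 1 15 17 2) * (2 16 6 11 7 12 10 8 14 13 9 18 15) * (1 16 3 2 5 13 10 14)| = |(0 2)(1 5 16 6 11 7 12 14 10 8)(3 9 18 15 17)| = 10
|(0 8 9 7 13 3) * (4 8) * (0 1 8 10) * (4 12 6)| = 30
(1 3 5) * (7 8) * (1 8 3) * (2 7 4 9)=(2 7 3 5 8 4 9)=[0, 1, 7, 5, 9, 8, 6, 3, 4, 2]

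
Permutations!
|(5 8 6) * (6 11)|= |(5 8 11 6)|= 4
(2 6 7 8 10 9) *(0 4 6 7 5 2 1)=[4, 0, 7, 3, 6, 2, 5, 8, 10, 1, 9]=(0 4 6 5 2 7 8 10 9 1)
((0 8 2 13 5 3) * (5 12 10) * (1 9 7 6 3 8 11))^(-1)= (0 3 6 7 9 1 11)(2 8 5 10 12 13)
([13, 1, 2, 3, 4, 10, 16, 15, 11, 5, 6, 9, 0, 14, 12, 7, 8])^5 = [13, 1, 2, 3, 4, 11, 5, 15, 6, 8, 9, 16, 0, 14, 12, 7, 10]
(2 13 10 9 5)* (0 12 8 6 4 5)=(0 12 8 6 4 5 2 13 10 9)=[12, 1, 13, 3, 5, 2, 4, 7, 6, 0, 9, 11, 8, 10]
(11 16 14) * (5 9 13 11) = (5 9 13 11 16 14) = [0, 1, 2, 3, 4, 9, 6, 7, 8, 13, 10, 16, 12, 11, 5, 15, 14]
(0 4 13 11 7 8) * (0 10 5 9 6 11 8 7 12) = [4, 1, 2, 3, 13, 9, 11, 7, 10, 6, 5, 12, 0, 8] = (0 4 13 8 10 5 9 6 11 12)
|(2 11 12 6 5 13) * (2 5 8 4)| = 6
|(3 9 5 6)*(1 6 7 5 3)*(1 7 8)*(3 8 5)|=6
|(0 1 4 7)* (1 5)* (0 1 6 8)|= |(0 5 6 8)(1 4 7)|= 12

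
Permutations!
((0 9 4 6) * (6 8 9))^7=((0 6)(4 8 9))^7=(0 6)(4 8 9)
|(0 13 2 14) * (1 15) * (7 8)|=|(0 13 2 14)(1 15)(7 8)|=4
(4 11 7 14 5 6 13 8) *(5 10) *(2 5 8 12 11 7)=(2 5 6 13 12 11)(4 7 14 10 8)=[0, 1, 5, 3, 7, 6, 13, 14, 4, 9, 8, 2, 11, 12, 10]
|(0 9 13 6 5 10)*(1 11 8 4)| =|(0 9 13 6 5 10)(1 11 8 4)| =12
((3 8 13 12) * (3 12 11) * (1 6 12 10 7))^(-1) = ((1 6 12 10 7)(3 8 13 11))^(-1) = (1 7 10 12 6)(3 11 13 8)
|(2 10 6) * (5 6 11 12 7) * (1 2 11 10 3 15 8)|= 5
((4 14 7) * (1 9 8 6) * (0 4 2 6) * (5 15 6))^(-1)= (0 8 9 1 6 15 5 2 7 14 4)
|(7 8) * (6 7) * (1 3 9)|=|(1 3 9)(6 7 8)|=3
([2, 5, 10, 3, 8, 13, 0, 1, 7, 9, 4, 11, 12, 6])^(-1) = (0 6 13 5 1 7 8 4 10 2)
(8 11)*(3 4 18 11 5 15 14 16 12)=(3 4 18 11 8 5 15 14 16 12)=[0, 1, 2, 4, 18, 15, 6, 7, 5, 9, 10, 8, 3, 13, 16, 14, 12, 17, 11]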